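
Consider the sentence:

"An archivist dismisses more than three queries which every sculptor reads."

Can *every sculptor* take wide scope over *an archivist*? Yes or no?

*every sculptor* sits inside the relative clause *which every sculptor reads* modifying *more than three queries*.
Relative clauses block scope extraction: QR cannot target a position outside the modified NP.
*every sculptor* > *an archivist* would require crossing that boundary, which is illicit.

No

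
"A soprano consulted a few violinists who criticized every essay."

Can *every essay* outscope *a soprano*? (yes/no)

No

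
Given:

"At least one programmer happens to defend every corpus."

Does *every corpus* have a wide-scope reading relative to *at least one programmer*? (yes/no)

*every corpus* is the object of the infinitival complement of a raising predicate; raising infinitives are transparent for QR, so the two DPs are in effect clausemates.
Since no island is crossed, the inverse ordering is licensed alongside surface scope.

Yes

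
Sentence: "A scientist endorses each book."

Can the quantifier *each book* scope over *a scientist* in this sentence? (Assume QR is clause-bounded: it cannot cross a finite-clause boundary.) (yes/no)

*a scientist* and *each book* are co-arguments of the matrix verb, with nothing but a clause-internal boundary between them.
QR within a single clause is free, so the lower quantifier may take scope over the higher one.

Yes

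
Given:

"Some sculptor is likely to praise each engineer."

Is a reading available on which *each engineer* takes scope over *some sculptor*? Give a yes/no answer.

Infinitival complements of raising predicates do not block QR; *each engineer* and *some sculptor* are effectively clausemates.
Nothing blocks QR of the lower DP to a position above the higher one, so inverse scope is available.
So *each engineer* > *some sculptor* is among the available readings.

Yes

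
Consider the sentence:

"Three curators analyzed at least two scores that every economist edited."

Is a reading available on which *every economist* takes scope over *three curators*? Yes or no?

*every economist* occurs within the relative clause *that every economist edited* modifying *at least two scores*.
A relative clause is a scope island — quantifier raising cannot cross its boundary.
So *every economist* cannot raise high enough to outscope *three curators*; only the surface ordering *three curators* > *every economist* is available.

No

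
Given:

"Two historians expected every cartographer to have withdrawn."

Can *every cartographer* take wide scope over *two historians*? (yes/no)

ECM infinitives lack a CP barrier, so *every cartographer* can QR over the matrix subject *two historians*.
QR within a single clause is free, so the lower quantifier may take scope over the higher one.

Yes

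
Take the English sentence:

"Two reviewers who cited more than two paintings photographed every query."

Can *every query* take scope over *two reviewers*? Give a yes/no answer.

Yes

*every query* is a matrix argument; only *two reviewers* is modified by the relative clause *who cited more than two paintings*, so the RC island is irrelevant to the target quantifier.
QR within a single clause is free, so the lower quantifier may take scope over the higher one.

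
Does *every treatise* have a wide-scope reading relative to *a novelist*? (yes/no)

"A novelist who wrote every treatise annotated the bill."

Structurally, *every treatise* is inside the relative clause *who wrote every treatise*.
Quantifiers inside a relative clause are trapped there; the RC boundary blocks QR.
There is no licit LF on which *every treatise* c-commands *a novelist*.

No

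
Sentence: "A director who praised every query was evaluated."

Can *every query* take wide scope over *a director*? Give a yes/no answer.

The DP *every query* is contained in the relative clause *who praised every query*.
QR out of a relative clause is ruled out by the relative-clause island constraint.
*every query* > *a director* would require crossing that boundary, which is illicit.
(Only the surface reading survives: one fixed director with respect to all the relevant queries.)

No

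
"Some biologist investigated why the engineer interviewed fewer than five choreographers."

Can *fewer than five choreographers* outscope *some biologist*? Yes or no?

*fewer than five choreographers* sits inside the embedded question *why the engineer interviewed fewer than five choreographers*.
The wh-island constraint blocks QR out of an embedded interrogative.
*fewer than five choreographers* > *some biologist* would require crossing that boundary, which is illicit.

No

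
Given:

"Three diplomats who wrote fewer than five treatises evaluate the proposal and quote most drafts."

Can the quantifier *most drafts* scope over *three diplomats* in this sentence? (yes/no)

No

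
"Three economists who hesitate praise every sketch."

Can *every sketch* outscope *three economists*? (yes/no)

Yes

*every sketch* is a matrix argument; only *three economists* is modified by the relative clause *who hesitate*, so the RC island is irrelevant to the target quantifier.
Nothing blocks QR of the lower DP to a position above the higher one, so inverse scope is available.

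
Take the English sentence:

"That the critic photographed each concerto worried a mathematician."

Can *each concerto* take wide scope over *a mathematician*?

*each concerto* is embedded in the sentential subject *that the critic photographed each concerto*.
The subject-island constraint blocks QR out of a clausal subject.
So *each concerto* cannot raise to a position above *a mathematician*.

No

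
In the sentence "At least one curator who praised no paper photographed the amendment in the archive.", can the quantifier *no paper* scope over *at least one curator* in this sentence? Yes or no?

No

The target quantifier *no paper* is part of the relative clause *who praised no paper*.
Relative clauses block scope extraction: QR cannot target a position outside the modified NP.
*no paper* > *at least one curator* would require crossing that boundary, which is illicit.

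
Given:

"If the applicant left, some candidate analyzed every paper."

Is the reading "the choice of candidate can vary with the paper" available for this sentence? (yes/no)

Yes

The paraphrase describes the scope ordering *every paper* > *some candidate*.
Neither queried DP is inside the adjunct, so the adjunct-island constraint does not apply.
Ordinary QR to a clause-peripheral position gives the wide-scope LF for the lower DP.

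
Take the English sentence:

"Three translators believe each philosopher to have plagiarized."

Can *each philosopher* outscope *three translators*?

This is an ECM construction: *each philosopher* is the infinitival subject, Case-marked by the matrix verb, and the infinitive is transparent for QR.
Nothing blocks QR of the lower DP to a position above the higher one, so inverse scope is available.

Yes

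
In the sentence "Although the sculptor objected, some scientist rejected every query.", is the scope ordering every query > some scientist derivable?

Yes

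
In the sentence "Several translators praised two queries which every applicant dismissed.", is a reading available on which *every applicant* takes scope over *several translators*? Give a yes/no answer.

No

*every applicant* occurs within the relative clause *which every applicant dismissed* modifying *two queries*.
Relative clauses block scope extraction: QR cannot target a position outside the modified NP.
So *every applicant* cannot raise to a position above *several translators*.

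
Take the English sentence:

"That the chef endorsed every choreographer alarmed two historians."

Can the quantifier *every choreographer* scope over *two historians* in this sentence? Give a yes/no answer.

No

Structurally, *every choreographer* is inside the sentential subject *that the chef endorsed every choreographer*.
Clausal subjects are scope islands; QR from inside the subject into the matrix is barred.
So *every choreographer* cannot raise to a position above *two historians*.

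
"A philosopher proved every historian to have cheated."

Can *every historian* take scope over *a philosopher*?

Yes

ECM infinitives lack a CP barrier, so *every historian* can QR over the matrix subject *a philosopher*.
Since no island is crossed, the inverse ordering is licensed alongside surface scope.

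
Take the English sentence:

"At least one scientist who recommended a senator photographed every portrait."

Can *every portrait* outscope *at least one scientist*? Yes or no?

*every portrait* is a matrix argument; only *at least one scientist* is modified by the relative clause *who recommended a senator*, so the RC island is irrelevant to the target quantifier.
Nothing blocks QR of the lower DP to a position above the higher one, so inverse scope is available.

Yes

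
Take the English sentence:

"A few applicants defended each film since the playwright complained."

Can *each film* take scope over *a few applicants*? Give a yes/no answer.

Yes

Although there is an adjunct clause, *each film* is in the main clause, not inside the adjunct.
Ordinary QR to a clause-peripheral position gives the wide-scope LF for the lower DP.
The sentence is scopally ambiguous between *a few applicants* > *each film* and *each film* > *a few applicants*.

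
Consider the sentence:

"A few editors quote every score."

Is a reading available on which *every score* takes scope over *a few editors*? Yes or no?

*every score* and *a few editors* are in the same minimal clause.
QR within a single clause is free, so the lower quantifier may take scope over the higher one.

Yes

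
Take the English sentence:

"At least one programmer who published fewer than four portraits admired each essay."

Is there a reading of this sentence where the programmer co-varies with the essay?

Yes

The described interpretation is the *each essay* > *at least one programmer* scoping.
*each essay* is a matrix argument; only *at least one programmer* is modified by the relative clause *who published fewer than four portraits*, so the RC island is irrelevant to the target quantifier.
No island intervenes, so both surface and inverse scope are derivable.
The sentence is scopally ambiguous between *at least one programmer* > *each essay* and *each essay* > *at least one programmer*.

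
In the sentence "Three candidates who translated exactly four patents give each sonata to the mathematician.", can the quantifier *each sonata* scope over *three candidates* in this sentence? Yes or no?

*each sonata* is a matrix argument; only *three candidates* is modified by the relative clause *who translated exactly four patents*, so the RC island is irrelevant to the target quantifier.
With no island boundary between them, the object can take inverse scope over the subject via ordinary QR within the clause.

Yes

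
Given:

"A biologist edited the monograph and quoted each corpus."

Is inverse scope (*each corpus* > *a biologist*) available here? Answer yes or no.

No

*each corpus* sits inside one conjunct of the coordinate structure (*quoted each corpus*).
The Coordinate Structure Constraint blocks movement (including QR) out of a single conjunct.
So the wide-scope reading for *each corpus* is blocked.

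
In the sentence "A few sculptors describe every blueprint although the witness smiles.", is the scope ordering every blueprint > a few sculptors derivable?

Yes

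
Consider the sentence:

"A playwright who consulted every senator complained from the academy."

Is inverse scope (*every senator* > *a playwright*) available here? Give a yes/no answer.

No

The target quantifier *every senator* is part of the relative clause *who consulted every senator*.
The relative clause forms an island for QR, so the quantifier is confined to the head noun's restrictor.
So the wide-scope reading for *every senator* is blocked.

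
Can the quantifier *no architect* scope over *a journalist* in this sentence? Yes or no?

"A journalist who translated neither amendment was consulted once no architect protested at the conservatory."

No

*no architect* is embedded in the adjunct clause *once no architect protested at the conservatory*.
Adverbial clauses are not L-marked, so they are barriers for QR — the quantifier cannot escape the adjunct.
Hence only narrow scope for *no architect* (under *a journalist*) survives.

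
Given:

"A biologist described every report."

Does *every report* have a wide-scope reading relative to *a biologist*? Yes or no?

Both DPs are arguments of the same predicate; there is no clause or island boundary between them.
Ordinary QR to a clause-peripheral position gives the wide-scope LF for the lower DP.

Yes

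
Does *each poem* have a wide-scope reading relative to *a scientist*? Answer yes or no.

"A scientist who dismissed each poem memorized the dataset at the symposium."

No

*each poem* is embedded in the relative clause *who dismissed each poem*.
QR out of a relative clause is ruled out by the relative-clause island constraint.
So the wide-scope reading for *each poem* is blocked.
(Only the surface reading survives: one fixed scientist with respect to all the relevant poems.)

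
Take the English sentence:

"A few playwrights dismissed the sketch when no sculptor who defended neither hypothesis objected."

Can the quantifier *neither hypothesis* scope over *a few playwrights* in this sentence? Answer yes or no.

No

*neither hypothesis* sits inside the relative clause *who defended neither hypothesis*, which is itself inside the adjunct *when no sculptor who defended neither hypothesis objected*.
The quantifier would have to escape first the RC and then the adjunct — two independent island violations.
The inverse ordering *neither hypothesis* > *a few playwrights* is therefore underivable.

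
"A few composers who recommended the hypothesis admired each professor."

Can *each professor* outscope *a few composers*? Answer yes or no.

Yes

*each professor* sits in the matrix clause, not in the relative clause on *a few composers*.
Ordinary QR to a clause-peripheral position gives the wide-scope LF for the lower DP.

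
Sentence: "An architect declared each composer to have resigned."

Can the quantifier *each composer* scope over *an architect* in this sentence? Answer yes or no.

ECM infinitives lack a CP barrier, so *each composer* can QR over the matrix subject *an architect*.
Ordinary QR to a clause-peripheral position gives the wide-scope LF for the lower DP.

Yes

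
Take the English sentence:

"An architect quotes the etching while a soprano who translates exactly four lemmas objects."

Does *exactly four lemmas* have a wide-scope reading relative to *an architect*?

No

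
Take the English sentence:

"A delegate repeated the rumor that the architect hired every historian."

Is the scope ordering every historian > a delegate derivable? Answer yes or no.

Structurally, *every historian* is inside the complex NP *the rumor that the architect hired every historian*.
The Complex NP Constraint bars QR out of the complement clause of a noun.
There is no licit LF on which *every historian* c-commands *a delegate*.
(Only the surface reading survives: one fixed delegate with respect to all the relevant historians.)

No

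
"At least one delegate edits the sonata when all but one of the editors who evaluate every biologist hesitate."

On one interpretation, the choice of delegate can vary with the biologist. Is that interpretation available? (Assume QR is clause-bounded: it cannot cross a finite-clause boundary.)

The described interpretation is the *every biologist* > *at least one delegate* scoping.
*every biologist* sits inside the relative clause *who evaluate every biologist*, which is itself inside the adjunct *when all but one of the editors who evaluate every biologist hesitate*.
The quantifier would have to escape first the RC and then the adjunct — two independent island violations.
The inverse ordering *every biologist* > *at least one delegate* is therefore underivable.

No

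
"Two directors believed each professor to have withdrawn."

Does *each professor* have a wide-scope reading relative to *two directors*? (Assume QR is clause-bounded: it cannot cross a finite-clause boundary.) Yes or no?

Yes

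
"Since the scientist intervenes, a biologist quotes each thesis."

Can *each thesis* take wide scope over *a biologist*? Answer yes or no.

Yes

The adjunct clause does not contain *each thesis*, which is the matrix object.
Clause-internal QR can adjoin the lower DP above the subject, yielding the inverse reading.
The sentence is scopally ambiguous between *a biologist* > *each thesis* and *each thesis* > *a biologist*.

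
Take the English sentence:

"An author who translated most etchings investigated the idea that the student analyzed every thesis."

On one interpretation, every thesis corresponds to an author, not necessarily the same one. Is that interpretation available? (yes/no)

That reading corresponds to *every thesis* > *an author*.
The target quantifier *every thesis* is part of the complex NP *the idea that the student analyzed every thesis*.
Since the clause is the complement of a nominal head, the CNPC blocks scope extraction.
So *every thesis* cannot raise high enough to outscope *an author*; only the surface ordering *an author* > *every thesis* is available.

No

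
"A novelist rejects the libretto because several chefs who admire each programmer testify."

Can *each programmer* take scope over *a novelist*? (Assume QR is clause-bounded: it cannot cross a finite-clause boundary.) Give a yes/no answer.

No

The DP *each programmer* is contained in the relative clause *who admire each programmer*, which is itself inside the adjunct *because several chefs who admire each programmer testify*.
Nested islands: the RC island is itself inside an adjunct island, so wide scope is doubly excluded.
So the wide-scope reading for *each programmer* is blocked.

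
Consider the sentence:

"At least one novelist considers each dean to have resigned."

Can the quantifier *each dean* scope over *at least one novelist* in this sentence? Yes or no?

*each dean* is an ECM subject; ECM complements are not islands, and the embedded quantifier may take matrix scope.
Clause-internal QR can adjoin the lower DP above the subject, yielding the inverse reading.

Yes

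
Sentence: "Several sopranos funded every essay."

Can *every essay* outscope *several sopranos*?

*every essay* is the matrix object and *several sopranos* the matrix subject; the two are clausemates.
Clause-internal QR can adjoin the lower DP above the subject, yielding the inverse reading.

Yes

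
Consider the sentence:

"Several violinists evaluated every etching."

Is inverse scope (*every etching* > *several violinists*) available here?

Both DPs are arguments of the same predicate; there is no clause or island boundary between them.
Nothing blocks QR of the lower DP to a position above the higher one, so inverse scope is available.
So *every etching* > *several violinists* is among the available readings.

Yes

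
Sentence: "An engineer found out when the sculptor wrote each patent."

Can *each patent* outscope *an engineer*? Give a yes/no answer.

*each patent* is embedded in the embedded question *when the sculptor wrote each patent*.
An indirect question is a wh-island; the filled [Spec,CP] blocks QR across the CP edge.
Hence only narrow scope for *each patent* (under *an engineer*) survives.

No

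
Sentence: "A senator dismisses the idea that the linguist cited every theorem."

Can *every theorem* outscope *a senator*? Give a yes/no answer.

*every theorem* sits inside the complex NP *the idea that the linguist cited every theorem*.
The Complex NP Constraint bars QR out of the complement clause of a noun.
*every theorem* > *a senator* would require crossing that boundary, which is illicit.
(Only the surface reading survives: one fixed senator with respect to all the relevant theorems.)

No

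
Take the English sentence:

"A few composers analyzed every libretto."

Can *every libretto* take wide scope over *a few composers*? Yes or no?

Yes

*every libretto* is the matrix object and *a few composers* the matrix subject; the two are clausemates.
Ordinary QR to a clause-peripheral position gives the wide-scope LF for the lower DP.
So *every libretto* > *a few composers* is among the available readings.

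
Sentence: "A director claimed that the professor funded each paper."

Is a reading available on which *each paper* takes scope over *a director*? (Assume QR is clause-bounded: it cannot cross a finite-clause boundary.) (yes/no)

No

The target quantifier *each paper* is part of the finite complement clause *that the professor funded each paper*.
Given the clause-boundedness assumption, QR cannot cross the finite CP into the matrix.
So the wide-scope reading for *each paper* is blocked.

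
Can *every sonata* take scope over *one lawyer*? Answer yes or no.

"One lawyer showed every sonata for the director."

*every sonata* and *one lawyer* are in the same minimal clause.
No island intervenes, so both surface and inverse scope are derivable.
The sentence is scopally ambiguous between *one lawyer* > *every sonata* and *every sonata* > *one lawyer*.

Yes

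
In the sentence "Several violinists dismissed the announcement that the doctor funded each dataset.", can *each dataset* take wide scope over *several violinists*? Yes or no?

*each dataset* is embedded in the complex NP *the announcement that the doctor funded each dataset*.
The Complex NP Constraint bars QR out of the complement clause of a noun.
There is no licit LF on which *each dataset* c-commands *several violinists*.

No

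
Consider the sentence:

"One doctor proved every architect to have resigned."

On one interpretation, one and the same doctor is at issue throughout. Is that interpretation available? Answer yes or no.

The paraphrase describes the scope ordering *one doctor* > *every architect*.
Nothing needs to raise for *one doctor* > *every architect*, so no island constraint is at stake.

Yes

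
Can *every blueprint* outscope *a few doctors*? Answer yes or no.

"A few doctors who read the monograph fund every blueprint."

Yes

*every blueprint* is a matrix argument; only *a few doctors* is modified by the relative clause *who read the monograph*, so the RC island is irrelevant to the target quantifier.
Since no island is crossed, the inverse ordering is licensed alongside surface scope.
Both orderings are possible: *a few doctors* > *every blueprint* and *every blueprint* > *a few doctors*.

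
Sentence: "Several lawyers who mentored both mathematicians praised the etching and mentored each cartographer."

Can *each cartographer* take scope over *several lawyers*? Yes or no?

Structurally, *each cartographer* is inside one conjunct of the coordinate structure (*mentored each cartographer*).
QR out of a conjunct would have to apply non-ATB, which the CSC forbids.
There is no licit LF on which *each cartographer* c-commands *several lawyers*.

No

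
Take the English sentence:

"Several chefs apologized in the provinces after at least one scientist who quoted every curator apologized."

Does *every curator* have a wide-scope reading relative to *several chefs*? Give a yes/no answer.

No

Structurally, *every curator* is inside the relative clause *who quoted every curator*, which is itself inside the adjunct *after at least one scientist who quoted every curator apologized*.
Two island boundaries intervene — the relative clause and the adjunct. Either alone would block QR.
Hence only narrow scope for *every curator* (under *several chefs*) survives.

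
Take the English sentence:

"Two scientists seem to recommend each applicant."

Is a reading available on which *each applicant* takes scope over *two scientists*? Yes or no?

Yes

*each applicant* is inside a raising infinitive, which is transparent to QR (no CP barrier), so it behaves as a matrix argument.
Ordinary QR to a clause-peripheral position gives the wide-scope LF for the lower DP.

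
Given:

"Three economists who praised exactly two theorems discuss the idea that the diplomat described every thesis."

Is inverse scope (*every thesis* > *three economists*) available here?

*every thesis* sits inside the complex NP *the idea that the diplomat described every thesis*.
The complex NP is opaque for QR — the quantifier is frozen inside the noun's complement.
Hence only narrow scope for *every thesis* (under *three economists*) survives.

No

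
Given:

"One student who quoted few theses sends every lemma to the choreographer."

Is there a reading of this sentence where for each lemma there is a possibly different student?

Yes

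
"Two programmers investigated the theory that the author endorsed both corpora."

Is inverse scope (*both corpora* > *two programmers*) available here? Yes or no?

No

*both corpora* sits inside the complex NP *the theory that the author endorsed both corpora*.
Since the clause is the complement of a nominal head, the CNPC blocks scope extraction.
So the wide-scope reading for *both corpora* is blocked.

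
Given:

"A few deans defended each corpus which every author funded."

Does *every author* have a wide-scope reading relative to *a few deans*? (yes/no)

No

*every author* is embedded in the relative clause *which every author funded* modifying *each corpus*.
The relative clause forms an island for QR, so the quantifier is confined to the head noun's restrictor.
So the wide-scope reading for *every author* is blocked.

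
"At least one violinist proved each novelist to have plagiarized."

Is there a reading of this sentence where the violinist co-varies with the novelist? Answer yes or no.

This is the *each novelist* > *at least one violinist* reading.
This is an ECM construction: *each novelist* is the infinitival subject, Case-marked by the matrix verb, and the infinitive is transparent for QR.
Since no island is crossed, the inverse ordering is licensed alongside surface scope.

Yes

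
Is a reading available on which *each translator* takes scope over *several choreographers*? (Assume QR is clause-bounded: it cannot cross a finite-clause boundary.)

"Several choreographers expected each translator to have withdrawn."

Yes

*each translator* is the subject of an ECM infinitive — the infinitival complement of an ECM verb is not a scope island, so *each translator* can raise into the matrix clause.
With no island boundary between them, the object can take inverse scope over the subject via ordinary QR within the clause.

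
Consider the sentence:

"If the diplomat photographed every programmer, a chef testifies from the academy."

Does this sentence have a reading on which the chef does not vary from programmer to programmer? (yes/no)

Yes

The described interpretation is the *a chef* > *every programmer* scoping.
Nothing needs to raise out of an island for *a chef* > *every programmer*: *a chef* takes scope from its matrix position over the clause containing *every programmer*.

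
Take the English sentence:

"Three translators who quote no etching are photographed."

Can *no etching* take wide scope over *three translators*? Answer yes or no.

No

*no etching* occurs within the relative clause *who quote no etching*.
The relative clause forms an island for QR, so the quantifier is confined to the head noun's restrictor.
So *no etching* cannot raise to a position above *three translators*.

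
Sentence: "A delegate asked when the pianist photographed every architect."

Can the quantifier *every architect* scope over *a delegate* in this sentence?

*every architect* is embedded in the embedded question *when the pianist photographed every architect*.
QR across an interrogative CP boundary is ruled out as a wh-island violation.
So *every architect* cannot raise high enough to outscope *a delegate*; only the surface ordering *a delegate* > *every architect* is available.

No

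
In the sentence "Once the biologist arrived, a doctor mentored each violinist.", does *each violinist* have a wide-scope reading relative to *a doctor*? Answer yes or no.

Although there is an adjunct clause, *each violinist* is in the main clause, not inside the adjunct.
QR within a single clause is free, so the lower quantifier may take scope over the higher one.

Yes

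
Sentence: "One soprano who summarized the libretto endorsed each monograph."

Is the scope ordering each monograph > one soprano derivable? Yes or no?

The relative clause *who summarized the libretto* modifies *one soprano*, but *each monograph* is not inside that relative clause — it is an argument of the matrix verb.
Nothing blocks QR of the lower DP to a position above the higher one, so inverse scope is available.

Yes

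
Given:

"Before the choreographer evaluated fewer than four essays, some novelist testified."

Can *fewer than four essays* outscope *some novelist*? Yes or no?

The target quantifier *fewer than four essays* is part of the adjunct clause *before the choreographer evaluated fewer than four essays*.
Adverbial clauses are not L-marked, so they are barriers for QR — the quantifier cannot escape the adjunct.
So the wide-scope reading for *fewer than four essays* is blocked.

No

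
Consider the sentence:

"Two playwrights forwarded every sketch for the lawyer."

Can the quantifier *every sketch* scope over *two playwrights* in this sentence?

Yes

*every sketch* is the matrix object and *two playwrights* the matrix subject; the two are clausemates.
Clause-internal QR can adjoin the lower DP above the subject, yielding the inverse reading.
The sentence is scopally ambiguous between *two playwrights* > *every sketch* and *every sketch* > *two playwrights*.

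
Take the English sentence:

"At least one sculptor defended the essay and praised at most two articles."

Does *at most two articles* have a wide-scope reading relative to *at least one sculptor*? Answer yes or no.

No

The target quantifier *at most two articles* is part of one conjunct of the coordinate structure (*praised at most two articles*).
QR out of a conjunct would have to apply non-ATB, which the CSC forbids.
So the wide-scope reading for *at most two articles* is blocked.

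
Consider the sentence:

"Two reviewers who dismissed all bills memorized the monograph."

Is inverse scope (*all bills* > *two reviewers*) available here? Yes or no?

No

*all bills* is embedded in the relative clause *who dismissed all bills*.
Quantifiers inside a relative clause are trapped there; the RC boundary blocks QR.
*all bills* is confined to the island and cannot take scope over *two reviewers*.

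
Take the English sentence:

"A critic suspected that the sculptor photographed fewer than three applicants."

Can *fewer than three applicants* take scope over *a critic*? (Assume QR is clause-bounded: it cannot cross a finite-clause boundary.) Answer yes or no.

*fewer than three applicants* is embedded in the finite complement clause *that the sculptor photographed fewer than three applicants*.
QR is clause-bounded, so the finite complement is a scope island for the embedded quantifier.
So the wide-scope reading for *fewer than three applicants* is blocked.

No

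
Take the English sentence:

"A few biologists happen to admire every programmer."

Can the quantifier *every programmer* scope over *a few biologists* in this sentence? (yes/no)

The matrix predicate is a raising verb, whose infinitival complement is not a scope island — *every programmer* can QR into the matrix clause.
Ordinary QR to a clause-peripheral position gives the wide-scope LF for the lower DP.

Yes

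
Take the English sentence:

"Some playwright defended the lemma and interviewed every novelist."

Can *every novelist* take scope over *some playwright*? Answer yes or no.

*every novelist* occurs within one conjunct of the coordinate structure (*interviewed every novelist*).
A quantifier cannot raise out of one conjunct of a coordination across the whole coordinate structure — the CSC applies to QR.
*every novelist* is confined to the island and cannot take scope over *some playwright*.

No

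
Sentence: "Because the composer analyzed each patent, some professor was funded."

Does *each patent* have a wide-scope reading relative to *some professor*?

No

The target quantifier *each patent* is part of the adjunct clause *because the composer analyzed each patent*.
Adjunct clauses are scope islands: a quantifier inside an adjunct cannot raise into the matrix clause.
So *each patent* cannot raise to a position above *some professor*.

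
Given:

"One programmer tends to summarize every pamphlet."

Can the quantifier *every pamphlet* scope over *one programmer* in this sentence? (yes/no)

*every pamphlet* is the object of the infinitival complement of a raising predicate; raising infinitives are transparent for QR, so the two DPs are in effect clausemates.
No island intervenes, so both surface and inverse scope are derivable.
The sentence is scopally ambiguous between *one programmer* > *every pamphlet* and *every pamphlet* > *one programmer*.

Yes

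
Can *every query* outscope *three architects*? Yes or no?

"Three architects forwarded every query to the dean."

Yes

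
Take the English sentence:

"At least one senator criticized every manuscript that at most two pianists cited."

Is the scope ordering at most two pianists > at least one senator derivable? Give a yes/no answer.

No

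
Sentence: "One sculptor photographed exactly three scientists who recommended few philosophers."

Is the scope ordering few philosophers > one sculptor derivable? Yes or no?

*few philosophers* sits inside the relative clause *who recommended few philosophers* modifying *exactly three scientists*.
Quantifiers inside a relative clause are trapped there; the RC boundary blocks QR.
So the wide-scope reading for *few philosophers* is blocked.

No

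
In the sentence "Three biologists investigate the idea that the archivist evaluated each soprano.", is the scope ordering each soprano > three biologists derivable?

No

The DP *each soprano* is contained in the complex NP *the idea that the archivist evaluated each soprano*.
A that-clause complement to a noun is an island; QR cannot cross the NP boundary.
So *each soprano* cannot raise high enough to outscope *three biologists*; only the surface ordering *three biologists* > *each soprano* is available.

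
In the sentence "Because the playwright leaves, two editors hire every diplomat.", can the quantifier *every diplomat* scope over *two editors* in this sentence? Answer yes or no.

The adjunct clause does not contain *every diplomat*, which is the matrix object.
Nothing blocks QR of the lower DP to a position above the higher one, so inverse scope is available.

Yes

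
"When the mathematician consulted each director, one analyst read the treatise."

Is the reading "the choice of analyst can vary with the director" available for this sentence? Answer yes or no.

The paraphrase describes the scope ordering *each director* > *one analyst*.
The DP *each director* is contained in the adjunct clause *when the mathematician consulted each director*.
The adjunct-island constraint bars QR out of an adverbial clause.
*each director* is confined to the island and cannot take scope over *one analyst*.

No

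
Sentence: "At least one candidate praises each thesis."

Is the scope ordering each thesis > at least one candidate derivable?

*each thesis* is the matrix object and *at least one candidate* the matrix subject; the two are clausemates.
With no island boundary between them, the object can take inverse scope over the subject via ordinary QR within the clause.

Yes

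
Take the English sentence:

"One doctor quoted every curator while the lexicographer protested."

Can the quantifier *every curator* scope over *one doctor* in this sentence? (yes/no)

Yes

Although there is an adjunct clause, *every curator* is in the main clause, not inside the adjunct.
With no island boundary between them, the object can take inverse scope over the subject via ordinary QR within the clause.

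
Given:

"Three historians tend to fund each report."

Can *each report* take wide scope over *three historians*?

Yes

Raising constructions are monoclausal for scope purposes; *each report* is not separated from *three historians* by any island.
Clause-internal QR can adjoin the lower DP above the subject, yielding the inverse reading.
Both orderings are possible: *three historians* > *each report* and *each report* > *three historians*.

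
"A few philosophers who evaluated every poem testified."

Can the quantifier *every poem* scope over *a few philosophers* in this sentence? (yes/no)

*every poem* occurs within the relative clause *who evaluated every poem*.
Relative clauses block scope extraction: QR cannot target a position outside the modified NP.
There is no licit LF on which *every poem* c-commands *a few philosophers*.

No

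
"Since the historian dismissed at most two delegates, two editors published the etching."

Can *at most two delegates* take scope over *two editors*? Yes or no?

No

The DP *at most two delegates* is contained in the adjunct clause *since the historian dismissed at most two delegates*.
The adjunct-island constraint bars QR out of an adverbial clause.
*at most two delegates* is confined to the island and cannot take scope over *two editors*.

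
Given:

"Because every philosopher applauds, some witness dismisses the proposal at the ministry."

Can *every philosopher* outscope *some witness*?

*every philosopher* is embedded in the adjunct clause *because every philosopher applauds*.
Adverbial clauses are not L-marked, so they are barriers for QR — the quantifier cannot escape the adjunct.
There is no licit LF on which *every philosopher* c-commands *some witness*.

No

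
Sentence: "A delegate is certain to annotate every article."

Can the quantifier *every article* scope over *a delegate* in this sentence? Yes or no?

Yes

Infinitival complements of raising predicates do not block QR; *every article* and *a delegate* are effectively clausemates.
With no island boundary between them, the object can take inverse scope over the subject via ordinary QR within the clause.
So *every article* > *a delegate* is among the available readings.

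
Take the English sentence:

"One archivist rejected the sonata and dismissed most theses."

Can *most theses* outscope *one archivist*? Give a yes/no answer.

The target quantifier *most theses* is part of one conjunct of the coordinate structure (*dismissed most theses*).
Asymmetric QR out of one conjunct violates the Coordinate Structure Constraint.
The inverse ordering *most theses* > *one archivist* is therefore underivable.

No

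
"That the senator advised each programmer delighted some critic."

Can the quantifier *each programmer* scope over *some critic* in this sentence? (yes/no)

*each programmer* is embedded in the sentential subject *that the senator advised each programmer*.
Subjects — clausal subjects included — are islands for extraction, and QR is no exception.
*each programmer* is confined to the island and cannot take scope over *some critic*.

No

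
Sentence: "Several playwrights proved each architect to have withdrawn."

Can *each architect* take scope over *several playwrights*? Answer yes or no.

Yes

This is an ECM construction: *each architect* is the infinitival subject, Case-marked by the matrix verb, and the infinitive is transparent for QR.
QR within a single clause is free, so the lower quantifier may take scope over the higher one.
Both orderings are possible: *several playwrights* > *each architect* and *each architect* > *several playwrights*.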